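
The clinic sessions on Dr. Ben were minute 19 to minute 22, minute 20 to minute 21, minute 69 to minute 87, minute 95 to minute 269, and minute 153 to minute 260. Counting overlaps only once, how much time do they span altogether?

195 minutes

Merged: minute 19 to minute 22, minute 69 to minute 87, minute 95 to minute 269.
Lengths: 3 minutes + 18 minutes + 174 minutes = 195 minutes.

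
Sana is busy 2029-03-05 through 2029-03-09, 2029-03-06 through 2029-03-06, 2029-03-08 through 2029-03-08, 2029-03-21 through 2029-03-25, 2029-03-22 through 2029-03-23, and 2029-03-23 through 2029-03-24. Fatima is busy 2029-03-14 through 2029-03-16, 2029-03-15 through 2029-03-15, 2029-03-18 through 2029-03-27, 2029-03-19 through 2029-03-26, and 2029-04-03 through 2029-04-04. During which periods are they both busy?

2029-03-21 through 2029-03-25

A, merged: 2029-03-05 through 2029-03-09, 2029-03-21 through 2029-03-25.
B, merged: 2029-03-14 through 2029-03-16, 2029-03-18 through 2029-03-27, 2029-04-03 through 2029-04-04.
2029-03-05 through 2029-03-09: no overlap with the second set.
2029-03-21 through 2029-03-25 meets the second set on 2029-03-21 through 2029-03-25.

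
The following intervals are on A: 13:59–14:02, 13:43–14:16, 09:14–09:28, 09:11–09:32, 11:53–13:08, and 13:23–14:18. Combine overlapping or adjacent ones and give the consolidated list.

Sort by start: 09:11–09:32, 09:14–09:28, 11:53–13:08, 13:23–14:18, 13:43–14:16, 13:59–14:02.
09:14–09:28 overlaps/touches 09:11–09:32 → extend to 09:11–09:32.
11:53–13:08 is disjoint → start new block.
13:23–14:18 is disjoint → start new block.
13:43–14:16 overlaps/touches 13:23–14:18 → extend to 13:23–14:18.
13:59–14:02 overlaps/touches 13:23–14:18 → extend to 13:23–14:18.

09:11–09:32, 11:53–13:08, 13:23–14:18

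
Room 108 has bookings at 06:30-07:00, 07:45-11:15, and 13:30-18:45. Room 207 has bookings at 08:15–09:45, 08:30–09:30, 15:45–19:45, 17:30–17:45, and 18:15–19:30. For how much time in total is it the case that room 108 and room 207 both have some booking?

4 h 30 min

Second set merges to 08:15–09:45, 15:45–19:45.
A ∩ B = 08:15–09:45, 15:45–18:45.
Total: 1 h 30 min + 3 h = 4 h 30 min.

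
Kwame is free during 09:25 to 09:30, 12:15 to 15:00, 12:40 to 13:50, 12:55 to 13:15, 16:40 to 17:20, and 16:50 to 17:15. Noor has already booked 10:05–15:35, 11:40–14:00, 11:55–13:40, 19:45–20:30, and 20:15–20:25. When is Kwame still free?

Merge the first list: 09:25-09:30, 12:15-15:00, 16:40-17:20.
Merge the second list: 10:05-15:35, 19:45-20:30.
09:25-09:30 is untouched.
12:15-15:00 lies entirely inside B → drops out.
16:40-17:20 is untouched.

09:25-09:30, 16:40-17:20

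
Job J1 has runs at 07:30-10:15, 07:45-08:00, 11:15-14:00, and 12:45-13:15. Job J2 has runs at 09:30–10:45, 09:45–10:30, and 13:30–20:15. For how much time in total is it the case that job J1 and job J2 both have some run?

A, merged: 07:30–10:15, 11:15–14:00.
B, merged: 09:30–10:45, 13:30–20:15.
A ∩ B = 09:30–10:15, 13:30–14:00.
Total: 45 min + 30 min = 1 h 15 min.

1 h 15 min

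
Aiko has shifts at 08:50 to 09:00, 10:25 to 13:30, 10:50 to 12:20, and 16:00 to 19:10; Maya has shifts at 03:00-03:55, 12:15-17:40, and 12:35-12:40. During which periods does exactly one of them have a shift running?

First set merges to 08:50–09:00, 10:25–13:30, 16:00–19:10.
Second set merges to 03:00–03:55, 12:15–17:40.
A \ B = 08:50–09:00, 10:25–12:15, 17:40–19:10.
B \ A = 03:00–03:55, 13:30–16:00.
Union of the two gives the symmetric difference.

03:00–03:55, 08:50–09:00, 10:25–12:15, 13:30–16:00, 17:40–19:10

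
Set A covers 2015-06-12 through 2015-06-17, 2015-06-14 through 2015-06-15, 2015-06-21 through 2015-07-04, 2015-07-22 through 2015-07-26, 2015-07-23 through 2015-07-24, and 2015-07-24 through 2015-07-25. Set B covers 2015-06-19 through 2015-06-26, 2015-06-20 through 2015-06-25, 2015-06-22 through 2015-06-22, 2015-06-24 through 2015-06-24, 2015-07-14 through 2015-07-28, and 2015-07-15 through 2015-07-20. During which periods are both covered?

2015-06-21 through 2015-06-26, 2015-07-22 through 2015-07-26

Merge the first list: 2015-06-12 through 2015-06-17, 2015-06-21 through 2015-07-04, 2015-07-22 through 2015-07-26.
Merge the second list: 2015-06-19 through 2015-06-26, 2015-07-14 through 2015-07-28.
2015-06-12 through 2015-06-17: no overlap with the second set.
2015-06-21 through 2015-07-04 meets the second set on 2015-06-21 through 2015-06-26.
2015-07-22 through 2015-07-26 meets the second set on 2015-07-22 through 2015-07-26.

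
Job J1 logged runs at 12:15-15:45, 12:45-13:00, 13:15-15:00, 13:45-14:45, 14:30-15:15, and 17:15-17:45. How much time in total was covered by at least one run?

4 h

Merged: 12:15-15:45, 17:15-17:45.
Lengths: 3 h 30 min + 30 min = 4 h.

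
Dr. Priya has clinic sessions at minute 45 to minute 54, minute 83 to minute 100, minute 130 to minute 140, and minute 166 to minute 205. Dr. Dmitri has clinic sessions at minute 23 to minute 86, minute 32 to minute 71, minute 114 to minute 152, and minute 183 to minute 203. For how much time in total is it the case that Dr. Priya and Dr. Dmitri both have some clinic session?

Second set merges to minute 23 to minute 86, minute 114 to minute 152, minute 183 to minute 203.
A ∩ B = minute 45 to minute 54, minute 83 to minute 86, minute 130 to minute 140, minute 183 to minute 203.
Total: 9 minutes + 3 minutes + 10 minutes + 20 minutes = 42 minutes.

42 minutes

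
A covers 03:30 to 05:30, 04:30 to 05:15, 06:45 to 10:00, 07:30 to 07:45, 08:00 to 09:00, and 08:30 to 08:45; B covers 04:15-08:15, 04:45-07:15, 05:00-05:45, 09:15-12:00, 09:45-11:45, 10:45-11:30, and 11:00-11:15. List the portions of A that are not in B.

A, merged: 03:30–05:30, 06:45–10:00.
B, merged: 04:15–08:15, 09:15–12:00.
03:30–05:30 minus B → 03:30–04:15.
06:45–10:00 minus B → 08:15–09:15.

03:30–04:15, 08:15–09:15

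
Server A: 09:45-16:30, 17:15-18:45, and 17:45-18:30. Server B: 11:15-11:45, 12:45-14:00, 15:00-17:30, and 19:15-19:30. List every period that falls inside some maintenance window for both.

11:15–11:45, 12:45–14:00, 15:00–16:30, 17:15–17:30

Merge the first list: 09:45–16:30, 17:15–18:45.
09:45–16:30 overlaps B on 11:15–11:45, 12:45–14:00, 15:00–16:30.
17:15–18:45 overlaps B on 17:15–17:30.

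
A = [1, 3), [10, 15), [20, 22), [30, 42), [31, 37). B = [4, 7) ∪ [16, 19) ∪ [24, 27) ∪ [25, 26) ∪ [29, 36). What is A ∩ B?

A, merged: [1, 3), [10, 15), [20, 22), [30, 42).
B, merged: [4, 7), [16, 19), [24, 27), [29, 36).
[1, 3): no overlap with the second set.
[10, 15): no overlap with the second set.
[20, 22): no overlap with the second set.
[30, 42) meets the second set on [30, 36).

[30, 36)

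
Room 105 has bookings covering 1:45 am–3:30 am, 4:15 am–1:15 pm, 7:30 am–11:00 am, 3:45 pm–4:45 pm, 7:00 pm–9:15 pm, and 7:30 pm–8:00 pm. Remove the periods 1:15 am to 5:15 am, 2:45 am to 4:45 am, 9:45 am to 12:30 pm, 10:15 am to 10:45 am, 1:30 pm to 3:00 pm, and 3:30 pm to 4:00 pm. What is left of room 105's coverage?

A, merged: 1:45 am-3:30 am, 4:15 am-1:15 pm, 3:45 pm-4:45 pm, 7:00 pm-9:15 pm.
B, merged: 1:15 am-5:15 am, 9:45 am-12:30 pm, 1:30 pm-3:00 pm, 3:30 pm-4:00 pm.
1:45 am-3:30 am: fully covered by B → removed.
4:15 am-1:15 pm minus B → 5:15 am-9:45 am, 12:30 pm-1:15 pm.
3:45 pm-4:45 pm minus B → 4:00 pm-4:45 pm.
7:00 pm-9:15 pm: no B overlap → unchanged.

5:15 am-9:45 am, 12:30 pm-1:15 pm, 4:00 pm-4:45 pm, 7:00 pm-9:15 pm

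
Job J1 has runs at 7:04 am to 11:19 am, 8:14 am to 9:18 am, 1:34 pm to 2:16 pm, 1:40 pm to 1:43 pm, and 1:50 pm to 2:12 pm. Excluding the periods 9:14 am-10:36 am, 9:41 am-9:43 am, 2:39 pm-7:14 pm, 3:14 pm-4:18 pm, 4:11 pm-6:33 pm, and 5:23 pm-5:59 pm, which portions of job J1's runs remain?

7:04 am–9:14 am, 10:36 am–11:19 am, 1:34 pm–2:16 pm

First set merges to 7:04 am–11:19 am, 1:34 pm–2:16 pm.
Second set merges to 9:14 am–10:36 am, 2:39 pm–7:14 pm.
7:04 am–11:19 am with B removed leaves 7:04 am–9:14 am, 10:36 am–11:19 am.
1:34 pm–2:16 pm is untouched.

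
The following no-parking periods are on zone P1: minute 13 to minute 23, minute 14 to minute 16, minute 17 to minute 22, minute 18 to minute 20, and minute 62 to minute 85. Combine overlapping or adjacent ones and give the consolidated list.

minute 13 to minute 23, minute 62 to minute 85

minute 14 to minute 16 overlaps/touches minute 13 to minute 23 → extend to minute 13 to minute 23.
minute 17 to minute 22 overlaps/touches minute 13 to minute 23 → extend to minute 13 to minute 23.
minute 18 to minute 20 overlaps/touches minute 13 to minute 23 → extend to minute 13 to minute 23.
minute 62 to minute 85 is disjoint → start new block.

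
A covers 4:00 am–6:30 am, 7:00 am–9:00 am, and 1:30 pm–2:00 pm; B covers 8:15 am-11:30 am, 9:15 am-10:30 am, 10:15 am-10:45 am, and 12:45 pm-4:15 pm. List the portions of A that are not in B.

B, merged: 8:15 am–11:30 am, 12:45 pm–4:15 pm.
4:00 am–6:30 am: nothing removed.
7:00 am–9:00 am \ B = 7:00 am–8:15 am.
1:30 pm–2:00 pm: entirely removed.

4:00 am–6:30 am, 7:00 am–8:15 am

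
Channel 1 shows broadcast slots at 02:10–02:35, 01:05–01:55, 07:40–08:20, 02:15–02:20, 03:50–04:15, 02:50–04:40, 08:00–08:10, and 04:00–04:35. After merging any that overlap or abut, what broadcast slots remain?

01:05–01:55, 02:10–02:35, 02:50–04:40, 07:40–08:20

Sort by start: 01:05–01:55, 02:10–02:35, 02:15–02:20, 02:50–04:40, 03:50–04:15, 04:00–04:35, 07:40–08:20, 08:00–08:10.
02:10–02:35 is disjoint → start new block.
02:15–02:20 overlaps/touches 02:10–02:35 → extend to 02:10–02:35.
02:50–04:40 is disjoint → start new block.
03:50–04:15 overlaps/touches 02:50–04:40 → extend to 02:50–04:40.
04:00–04:35 overlaps/touches 02:50–04:40 → extend to 02:50–04:40.
07:40–08:20 is disjoint → start new block.
08:00–08:10 overlaps/touches 07:40–08:20 → extend to 07:40–08:20.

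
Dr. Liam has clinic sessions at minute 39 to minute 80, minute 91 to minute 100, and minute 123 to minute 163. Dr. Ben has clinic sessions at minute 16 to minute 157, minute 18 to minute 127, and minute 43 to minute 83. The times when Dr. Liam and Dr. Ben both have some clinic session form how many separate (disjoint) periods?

Merge the second list: minute 16 to minute 157.
A ∩ B = minute 39 to minute 80, minute 91 to minute 100, minute 123 to minute 157.
That is 3 disjoint pieces.

3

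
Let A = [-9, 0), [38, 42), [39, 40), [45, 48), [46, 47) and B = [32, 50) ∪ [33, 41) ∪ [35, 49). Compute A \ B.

First set merges to [-9, 0), [38, 42), [45, 48).
Second set merges to [32, 50).
[-9, 0) is untouched.
[38, 42) lies entirely inside B → drops out.
[45, 48) lies entirely inside B → drops out.

[-9, 0)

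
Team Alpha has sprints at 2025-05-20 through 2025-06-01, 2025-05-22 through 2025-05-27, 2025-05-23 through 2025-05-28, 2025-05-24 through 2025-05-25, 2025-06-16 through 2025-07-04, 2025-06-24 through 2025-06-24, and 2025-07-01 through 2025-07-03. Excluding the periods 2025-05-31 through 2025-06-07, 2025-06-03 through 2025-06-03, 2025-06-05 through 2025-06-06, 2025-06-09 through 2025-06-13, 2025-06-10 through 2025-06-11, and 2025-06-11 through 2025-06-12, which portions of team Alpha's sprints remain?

2025-05-20 through 2025-05-30, 2025-06-16 through 2025-07-04

A, merged: 2025-05-20 through 2025-06-01, 2025-06-16 through 2025-07-04.
B, merged: 2025-05-31 through 2025-06-07, 2025-06-09 through 2025-06-13.
2025-05-20 through 2025-06-01 minus B → 2025-05-20 through 2025-05-30.
2025-06-16 through 2025-07-04: no B overlap → unchanged.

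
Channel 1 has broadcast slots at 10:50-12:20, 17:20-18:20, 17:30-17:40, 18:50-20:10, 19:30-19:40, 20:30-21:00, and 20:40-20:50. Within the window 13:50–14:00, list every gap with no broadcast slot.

Covered (merged): 10:50-12:20, 17:20-18:20, 18:50-20:10, 20:30-21:00.
Complement within 13:50-14:00: 13:50-14:00.

13:50-14:00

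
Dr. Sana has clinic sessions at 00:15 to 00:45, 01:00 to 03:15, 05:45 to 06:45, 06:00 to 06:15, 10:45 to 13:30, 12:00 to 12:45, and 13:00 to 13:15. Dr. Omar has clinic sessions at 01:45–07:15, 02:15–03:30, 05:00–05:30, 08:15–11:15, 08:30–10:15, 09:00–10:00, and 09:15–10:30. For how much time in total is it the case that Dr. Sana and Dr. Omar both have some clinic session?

Merge the first list: 00:15-00:45, 01:00-03:15, 05:45-06:45, 10:45-13:30.
Merge the second list: 01:45-07:15, 08:15-11:15.
A ∩ B = 01:45-03:15, 05:45-06:45, 10:45-11:15.
Total: 1 h 30 min + 1 h + 30 min = 3 h.

3 h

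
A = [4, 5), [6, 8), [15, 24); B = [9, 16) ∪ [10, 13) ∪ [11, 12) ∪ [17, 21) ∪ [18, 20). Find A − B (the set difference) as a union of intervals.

Second set merges to [9, 16), [17, 21).
[4, 5): no B overlap → unchanged.
[6, 8): no B overlap → unchanged.
[15, 24) minus B → [16, 17), [21, 24).

[4, 5) ∪ [6, 8) ∪ [16, 17) ∪ [21, 24)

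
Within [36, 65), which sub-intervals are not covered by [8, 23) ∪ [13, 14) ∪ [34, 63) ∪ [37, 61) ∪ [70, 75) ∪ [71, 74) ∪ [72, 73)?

[63, 65)

The merged coverage is [8, 23), [34, 63), [70, 75).
Gaps within [36, 65): [63, 65).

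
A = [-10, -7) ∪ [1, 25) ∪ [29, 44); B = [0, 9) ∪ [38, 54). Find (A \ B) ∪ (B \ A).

[-10, -7) ∪ [0, 1) ∪ [9, 25) ∪ [29, 38) ∪ [44, 54)

Only in the first: [-10, -7), [9, 25), [29, 38).
Only in the second: [0, 1), [44, 54).
Together these are the periods covered by exactly one.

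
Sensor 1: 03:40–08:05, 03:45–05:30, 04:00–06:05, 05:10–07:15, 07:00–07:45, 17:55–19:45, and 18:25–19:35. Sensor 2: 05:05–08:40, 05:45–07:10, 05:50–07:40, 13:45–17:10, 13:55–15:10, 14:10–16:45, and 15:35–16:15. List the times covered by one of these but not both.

03:40–05:05, 08:05–08:40, 13:45–17:10, 17:55–19:45

Merge the first list: 03:40–08:05, 17:55–19:45.
Merge the second list: 05:05–08:40, 13:45–17:10.
Only in the first: 03:40–05:05, 17:55–19:45.
Only in the second: 08:05–08:40, 13:45–17:10.
Together these are the periods covered by exactly one.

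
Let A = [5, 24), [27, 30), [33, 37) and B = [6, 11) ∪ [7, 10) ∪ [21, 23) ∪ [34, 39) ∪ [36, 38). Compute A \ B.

[5, 6) ∪ [11, 21) ∪ [23, 24) ∪ [27, 30) ∪ [33, 34)

B, merged: [6, 11), [21, 23), [34, 39).
[5, 24) minus B → [5, 6), [11, 21), [23, 24).
[27, 30): no B overlap → unchanged.
[33, 37) minus B → [33, 34).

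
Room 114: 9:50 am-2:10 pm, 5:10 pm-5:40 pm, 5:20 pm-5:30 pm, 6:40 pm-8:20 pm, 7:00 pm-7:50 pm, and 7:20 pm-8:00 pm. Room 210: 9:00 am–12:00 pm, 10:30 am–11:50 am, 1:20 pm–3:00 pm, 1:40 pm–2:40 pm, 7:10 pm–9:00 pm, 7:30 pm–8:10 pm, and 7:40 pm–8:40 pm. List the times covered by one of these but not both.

9:00 am–9:50 am, 12:00 pm–1:20 pm, 2:10 pm–3:00 pm, 5:10 pm–5:40 pm, 6:40 pm–7:10 pm, 8:20 pm–9:00 pm

A, merged: 9:50 am–2:10 pm, 5:10 pm–5:40 pm, 6:40 pm–8:20 pm.
B, merged: 9:00 am–12:00 pm, 1:20 pm–3:00 pm, 7:10 pm–9:00 pm.
A \ B = 12:00 pm–1:20 pm, 5:10 pm–5:40 pm, 6:40 pm–7:10 pm.
B \ A = 9:00 am–9:50 am, 2:10 pm–3:00 pm, 8:20 pm–9:00 pm.
Union of the two gives the symmetric difference.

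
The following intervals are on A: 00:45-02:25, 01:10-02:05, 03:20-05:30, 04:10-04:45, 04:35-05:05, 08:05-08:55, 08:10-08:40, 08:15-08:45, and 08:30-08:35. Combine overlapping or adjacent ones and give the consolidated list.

01:10-02:05 overlaps/touches 00:45-02:25 → extend to 00:45-02:25.
03:20-05:30 is disjoint → start new block.
04:10-04:45 overlaps/touches 03:20-05:30 → extend to 03:20-05:30.
04:35-05:05 overlaps/touches 03:20-05:30 → extend to 03:20-05:30.
08:05-08:55 is disjoint → start new block.
08:10-08:40 overlaps/touches 08:05-08:55 → extend to 08:05-08:55.
08:15-08:45 overlaps/touches 08:05-08:55 → extend to 08:05-08:55.
08:30-08:35 overlaps/touches 08:05-08:55 → extend to 08:05-08:55.

00:45-02:25, 03:20-05:30, 08:05-08:55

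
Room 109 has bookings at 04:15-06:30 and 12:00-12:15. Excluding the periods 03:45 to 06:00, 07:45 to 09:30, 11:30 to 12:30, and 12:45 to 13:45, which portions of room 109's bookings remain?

04:15-06:30 minus B → 06:00-06:30.
12:00-12:15: fully covered by B → removed.

06:00-06:30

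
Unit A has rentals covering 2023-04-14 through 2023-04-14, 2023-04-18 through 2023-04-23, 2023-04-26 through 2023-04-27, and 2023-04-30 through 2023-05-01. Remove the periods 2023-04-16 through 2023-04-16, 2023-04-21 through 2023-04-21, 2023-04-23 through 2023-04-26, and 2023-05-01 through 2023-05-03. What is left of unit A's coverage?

2023-04-14 through 2023-04-14 is untouched.
2023-04-18 through 2023-04-23 with B removed leaves 2023-04-18 through 2023-04-20, 2023-04-22 through 2023-04-22.
2023-04-26 through 2023-04-27 with B removed leaves 2023-04-27 through 2023-04-27.
2023-04-30 through 2023-05-01 with B removed leaves 2023-04-30 through 2023-04-30.

2023-04-14 through 2023-04-14, 2023-04-18 through 2023-04-20, 2023-04-22 through 2023-04-22, 2023-04-27 through 2023-04-27, 2023-04-30 through 2023-04-30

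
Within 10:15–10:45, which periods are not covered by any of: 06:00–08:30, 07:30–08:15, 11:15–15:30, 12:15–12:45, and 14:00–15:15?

Covered (merged): 06:00–08:30, 11:15–15:30.
Gaps within 10:15–10:45: 10:15–10:45.

10:15–10:45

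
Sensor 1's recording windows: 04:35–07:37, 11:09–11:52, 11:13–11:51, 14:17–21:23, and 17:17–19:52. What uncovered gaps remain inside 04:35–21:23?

The merged coverage is 04:35–07:37, 11:09–11:52, 14:17–21:23.
Complement within 04:35–21:23: 07:37–11:09, 11:52–14:17.

07:37–11:09, 11:52–14:17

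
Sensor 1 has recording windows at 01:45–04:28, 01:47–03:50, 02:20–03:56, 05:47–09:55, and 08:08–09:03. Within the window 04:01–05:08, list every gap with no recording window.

04:28–05:08

The merged coverage is 01:45–04:28, 05:47–09:55.
Gaps within 04:01–05:08: 04:28–05:08.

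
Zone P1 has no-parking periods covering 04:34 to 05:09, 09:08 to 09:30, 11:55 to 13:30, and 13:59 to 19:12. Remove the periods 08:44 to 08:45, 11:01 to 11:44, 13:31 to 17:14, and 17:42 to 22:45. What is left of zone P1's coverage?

04:34–05:09, 09:08–09:30, 11:55–13:30, 17:14–17:42

04:34–05:09 is untouched.
09:08–09:30 is untouched.
11:55–13:30 is untouched.
13:59–19:12 with B removed leaves 17:14–17:42.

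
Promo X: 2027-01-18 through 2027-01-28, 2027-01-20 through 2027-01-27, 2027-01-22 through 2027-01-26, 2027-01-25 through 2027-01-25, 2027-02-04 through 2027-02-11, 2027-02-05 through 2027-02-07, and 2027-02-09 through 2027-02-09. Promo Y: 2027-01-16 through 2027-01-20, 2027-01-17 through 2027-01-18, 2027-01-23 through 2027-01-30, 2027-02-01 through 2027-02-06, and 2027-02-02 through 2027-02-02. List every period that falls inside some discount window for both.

2027-01-18 through 2027-01-20, 2027-01-23 through 2027-01-28, 2027-02-04 through 2027-02-06

First set merges to 2027-01-18 through 2027-01-28, 2027-02-04 through 2027-02-11.
Second set merges to 2027-01-16 through 2027-01-20, 2027-01-23 through 2027-01-30, 2027-02-01 through 2027-02-06.
2027-01-18 through 2027-01-28 ∩ B → 2027-01-18 through 2027-01-20, 2027-01-23 through 2027-01-28.
2027-02-04 through 2027-02-11 ∩ B → 2027-02-04 through 2027-02-06.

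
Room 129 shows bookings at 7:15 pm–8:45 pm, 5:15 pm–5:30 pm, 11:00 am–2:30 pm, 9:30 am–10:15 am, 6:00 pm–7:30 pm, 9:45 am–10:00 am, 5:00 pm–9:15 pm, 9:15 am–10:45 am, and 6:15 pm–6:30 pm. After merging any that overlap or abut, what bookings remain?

Sort by start: 9:15 am–10:45 am, 9:30 am–10:15 am, 9:45 am–10:00 am, 11:00 am–2:30 pm, 5:00 pm–9:15 pm, 5:15 pm–5:30 pm, 6:00 pm–7:30 pm, 6:15 pm–6:30 pm, 7:15 pm–8:45 pm.
9:30 am–10:15 am overlaps/touches 9:15 am–10:45 am → extend to 9:15 am–10:45 am.
9:45 am–10:00 am overlaps/touches 9:15 am–10:45 am → extend to 9:15 am–10:45 am.
11:00 am–2:30 pm is disjoint → start new block.
5:00 pm–9:15 pm is disjoint → start new block.
5:15 pm–5:30 pm overlaps/touches 5:00 pm–9:15 pm → extend to 5:00 pm–9:15 pm.
6:00 pm–7:30 pm overlaps/touches 5:00 pm–9:15 pm → extend to 5:00 pm–9:15 pm.
6:15 pm–6:30 pm overlaps/touches 5:00 pm–9:15 pm → extend to 5:00 pm–9:15 pm.
7:15 pm–8:45 pm overlaps/touches 5:00 pm–9:15 pm → extend to 5:00 pm–9:15 pm.

9:15 am–10:45 am, 11:00 am–2:30 pm, 5:00 pm–9:15 pm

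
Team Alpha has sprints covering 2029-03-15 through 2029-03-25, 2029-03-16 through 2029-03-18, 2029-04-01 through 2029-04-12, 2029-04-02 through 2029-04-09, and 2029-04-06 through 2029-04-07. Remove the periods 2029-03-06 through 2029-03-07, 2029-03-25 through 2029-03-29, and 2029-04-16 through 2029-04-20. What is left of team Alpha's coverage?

2029-03-15 through 2029-03-24, 2029-04-01 through 2029-04-12

A, merged: 2029-03-15 through 2029-03-25, 2029-04-01 through 2029-04-12.
2029-03-15 through 2029-03-25 minus B → 2029-03-15 through 2029-03-24.
2029-04-01 through 2029-04-12: no B overlap → unchanged.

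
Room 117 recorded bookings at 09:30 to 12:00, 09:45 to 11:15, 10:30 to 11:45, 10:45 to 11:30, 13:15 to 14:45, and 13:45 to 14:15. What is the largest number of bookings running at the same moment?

Walk the sorted start/end points keeping a running depth.
The depth first hits 4 at 10:45.

4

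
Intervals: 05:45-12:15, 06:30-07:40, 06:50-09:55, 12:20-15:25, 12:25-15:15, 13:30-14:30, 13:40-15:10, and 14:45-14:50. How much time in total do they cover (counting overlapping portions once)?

9 h 35 min

Merged: 05:45–12:15, 12:20–15:25.
Lengths: 6 h 30 min + 3 h 5 min = 9 h 35 min.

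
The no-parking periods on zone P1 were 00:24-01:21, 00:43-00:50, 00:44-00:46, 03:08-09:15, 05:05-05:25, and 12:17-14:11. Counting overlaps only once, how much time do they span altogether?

8 h 58 min

Merged: 00:24–01:21, 03:08–09:15, 12:17–14:11.
Lengths: 57 min + 6 h 7 min + 1 h 54 min = 8 h 58 min.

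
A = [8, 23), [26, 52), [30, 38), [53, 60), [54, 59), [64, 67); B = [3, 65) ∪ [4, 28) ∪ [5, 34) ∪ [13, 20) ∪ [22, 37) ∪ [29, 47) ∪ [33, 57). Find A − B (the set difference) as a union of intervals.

[65, 67)

Merge the first list: [8, 23), [26, 52), [53, 60), [64, 67).
Merge the second list: [3, 65).
[8, 23) lies entirely inside B → drops out.
[26, 52) lies entirely inside B → drops out.
[53, 60) lies entirely inside B → drops out.
[64, 67) with B removed leaves [65, 67).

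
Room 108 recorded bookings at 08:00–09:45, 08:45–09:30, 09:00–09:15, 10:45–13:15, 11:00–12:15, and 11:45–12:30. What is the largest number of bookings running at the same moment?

3

At 09:00, 3 of the intervals are simultaneously active.
No point has more.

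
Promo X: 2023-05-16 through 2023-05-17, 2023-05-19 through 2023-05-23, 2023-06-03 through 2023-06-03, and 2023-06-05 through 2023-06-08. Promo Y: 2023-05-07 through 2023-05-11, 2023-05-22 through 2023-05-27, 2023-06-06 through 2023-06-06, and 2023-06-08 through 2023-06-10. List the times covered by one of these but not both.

2023-05-07 through 2023-05-11, 2023-05-16 through 2023-05-17, 2023-05-19 through 2023-05-21, 2023-05-24 through 2023-05-27, 2023-06-03 through 2023-06-03, 2023-06-05 through 2023-06-05, 2023-06-07 through 2023-06-07, 2023-06-09 through 2023-06-10

Only in the first: 2023-05-16 through 2023-05-17, 2023-05-19 through 2023-05-21, 2023-06-03 through 2023-06-03, 2023-06-05 through 2023-06-05, 2023-06-07 through 2023-06-07.
Only in the second: 2023-05-07 through 2023-05-11, 2023-05-24 through 2023-05-27, 2023-06-09 through 2023-06-10.
Together these are the periods covered by exactly one.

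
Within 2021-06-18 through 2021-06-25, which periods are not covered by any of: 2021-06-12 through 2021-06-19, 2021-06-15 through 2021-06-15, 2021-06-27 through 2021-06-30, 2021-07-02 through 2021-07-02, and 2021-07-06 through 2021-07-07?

2021-06-20 through 2021-06-25

The merged coverage is 2021-06-12 through 2021-06-19, 2021-06-27 through 2021-06-30, 2021-07-02 through 2021-07-02, 2021-07-06 through 2021-07-07.
Complement within 2021-06-18 through 2021-06-25: 2021-06-20 through 2021-06-25.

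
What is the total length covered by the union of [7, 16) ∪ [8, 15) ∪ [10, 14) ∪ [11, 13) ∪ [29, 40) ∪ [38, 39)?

20

Merged: [7, 16), [29, 40).
Lengths: 9 + 11 = 20.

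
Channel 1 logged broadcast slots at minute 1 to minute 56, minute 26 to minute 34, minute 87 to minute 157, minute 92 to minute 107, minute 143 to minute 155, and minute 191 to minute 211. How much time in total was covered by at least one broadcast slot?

Merged: minute 1 to minute 56, minute 87 to minute 157, minute 191 to minute 211.
Lengths: 55 minutes + 70 minutes + 20 minutes = 145 minutes.

145 minutes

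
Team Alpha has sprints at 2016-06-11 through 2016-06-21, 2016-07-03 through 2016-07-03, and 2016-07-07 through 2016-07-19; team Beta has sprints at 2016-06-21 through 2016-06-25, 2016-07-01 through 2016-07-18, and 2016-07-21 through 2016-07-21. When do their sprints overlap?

2016-06-21 through 2016-06-21, 2016-07-03 through 2016-07-03, 2016-07-07 through 2016-07-18

2016-06-11 through 2016-06-21 meets the second set on 2016-06-21 through 2016-06-21.
2016-07-03 through 2016-07-03 meets the second set on 2016-07-03 through 2016-07-03.
2016-07-07 through 2016-07-19 meets the second set on 2016-07-07 through 2016-07-18.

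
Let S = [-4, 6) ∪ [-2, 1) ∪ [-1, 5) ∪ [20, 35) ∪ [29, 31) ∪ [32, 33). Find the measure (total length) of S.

25

Merged: [-4, 6), [20, 35).
Lengths: 10 + 15 = 25.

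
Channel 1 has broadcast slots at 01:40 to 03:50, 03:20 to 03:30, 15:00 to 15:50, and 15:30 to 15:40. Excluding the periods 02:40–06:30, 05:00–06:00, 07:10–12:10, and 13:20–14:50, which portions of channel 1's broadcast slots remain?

01:40–02:40, 15:00–15:50

First set merges to 01:40–03:50, 15:00–15:50.
Second set merges to 02:40–06:30, 07:10–12:10, 13:20–14:50.
01:40–03:50 with B removed leaves 01:40–02:40.
15:00–15:50 is untouched.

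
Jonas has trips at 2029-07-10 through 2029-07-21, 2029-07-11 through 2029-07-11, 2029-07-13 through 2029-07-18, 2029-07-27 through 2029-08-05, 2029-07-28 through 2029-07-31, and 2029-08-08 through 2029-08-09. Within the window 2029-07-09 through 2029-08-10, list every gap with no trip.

2029-07-09 through 2029-07-09, 2029-07-22 through 2029-07-26, 2029-08-06 through 2029-08-07, 2029-08-10 through 2029-08-10

Covered (merged): 2029-07-10 through 2029-07-21, 2029-07-27 through 2029-08-05, 2029-08-08 through 2029-08-09.
Complement within 2029-07-09 through 2029-08-10: 2029-07-09 through 2029-07-09, 2029-07-22 through 2029-07-26, 2029-08-06 through 2029-08-07, 2029-08-10 through 2029-08-10.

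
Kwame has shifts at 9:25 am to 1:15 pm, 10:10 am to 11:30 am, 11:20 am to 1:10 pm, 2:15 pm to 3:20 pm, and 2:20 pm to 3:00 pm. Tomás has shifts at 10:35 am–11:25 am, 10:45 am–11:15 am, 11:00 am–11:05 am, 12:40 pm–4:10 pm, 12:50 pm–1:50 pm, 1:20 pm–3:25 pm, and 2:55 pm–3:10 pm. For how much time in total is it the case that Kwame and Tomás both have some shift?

2 h 30 min

Merge the first list: 9:25 am–1:15 pm, 2:15 pm–3:20 pm.
Merge the second list: 10:35 am–11:25 am, 12:40 pm–4:10 pm.
A ∩ B = 10:35 am–11:25 am, 12:40 pm–1:15 pm, 2:15 pm–3:20 pm.
Total: 50 min + 35 min + 1 h 5 min = 2 h 30 min.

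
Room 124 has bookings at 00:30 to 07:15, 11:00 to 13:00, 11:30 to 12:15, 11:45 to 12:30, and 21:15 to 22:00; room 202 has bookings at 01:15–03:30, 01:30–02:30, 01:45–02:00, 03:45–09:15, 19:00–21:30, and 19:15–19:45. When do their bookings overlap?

01:15–03:30, 03:45–07:15, 21:15–21:30

A, merged: 00:30–07:15, 11:00–13:00, 21:15–22:00.
B, merged: 01:15–03:30, 03:45–09:15, 19:00–21:30.
00:30–07:15 meets the second set on 01:15–03:30, 03:45–07:15.
11:00–13:00: no overlap with the second set.
21:15–22:00 meets the second set on 21:15–21:30.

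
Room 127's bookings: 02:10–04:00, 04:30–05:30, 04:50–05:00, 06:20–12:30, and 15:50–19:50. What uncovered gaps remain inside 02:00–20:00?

The merged coverage is 02:10–04:00, 04:30–05:30, 06:20–12:30, 15:50–19:50.
Gaps within 02:00–20:00: 02:00–02:10, 04:00–04:30, 05:30–06:20, 12:30–15:50, 19:50–20:00.

02:00–02:10, 04:00–04:30, 05:30–06:20, 12:30–15:50, 19:50–20:00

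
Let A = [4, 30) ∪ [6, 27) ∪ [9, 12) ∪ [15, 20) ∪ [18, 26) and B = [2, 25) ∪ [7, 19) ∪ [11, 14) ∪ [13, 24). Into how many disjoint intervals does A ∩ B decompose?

1

A, merged: [4, 30).
B, merged: [2, 25).
A ∩ B = [4, 25).
That is 1 disjoint piece.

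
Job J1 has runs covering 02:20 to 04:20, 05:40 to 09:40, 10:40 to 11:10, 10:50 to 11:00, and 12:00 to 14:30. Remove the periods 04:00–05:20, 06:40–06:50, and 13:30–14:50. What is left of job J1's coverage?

First set merges to 02:20–04:20, 05:40–09:40, 10:40–11:10, 12:00–14:30.
02:20–04:20 with B removed leaves 02:20–04:00.
05:40–09:40 with B removed leaves 05:40–06:40, 06:50–09:40.
10:40–11:10 is untouched.
12:00–14:30 with B removed leaves 12:00–13:30.

02:20–04:00, 05:40–06:40, 06:50–09:40, 10:40–11:10, 12:00–13:30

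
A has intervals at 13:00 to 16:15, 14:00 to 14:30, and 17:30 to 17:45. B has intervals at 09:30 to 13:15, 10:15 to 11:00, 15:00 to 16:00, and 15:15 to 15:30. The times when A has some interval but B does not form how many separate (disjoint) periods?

Merge the first list: 13:00–16:15, 17:30–17:45.
Merge the second list: 09:30–13:15, 15:00–16:00.
A \ B = 13:15–15:00, 16:00–16:15, 17:30–17:45.
That is 3 disjoint pieces.

3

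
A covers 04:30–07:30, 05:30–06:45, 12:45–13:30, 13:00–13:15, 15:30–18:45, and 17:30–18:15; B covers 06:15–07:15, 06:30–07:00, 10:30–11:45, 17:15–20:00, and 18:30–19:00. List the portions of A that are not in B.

04:30–06:15, 07:15–07:30, 12:45–13:30, 15:30–17:15

Merge the first list: 04:30–07:30, 12:45–13:30, 15:30–18:45.
Merge the second list: 06:15–07:15, 10:30–11:45, 17:15–20:00.
04:30–07:30 with B removed leaves 04:30–06:15, 07:15–07:30.
12:45–13:30 is untouched.
15:30–18:45 with B removed leaves 15:30–17:15.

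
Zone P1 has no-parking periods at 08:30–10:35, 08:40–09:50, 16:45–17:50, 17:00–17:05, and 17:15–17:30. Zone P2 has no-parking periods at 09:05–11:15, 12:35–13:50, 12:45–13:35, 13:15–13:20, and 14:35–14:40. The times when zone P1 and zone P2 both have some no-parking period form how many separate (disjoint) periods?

A, merged: 08:30–10:35, 16:45–17:50.
B, merged: 09:05–11:15, 12:35–13:50, 14:35–14:40.
A ∩ B = 09:05–10:35.
That is 1 disjoint piece.

1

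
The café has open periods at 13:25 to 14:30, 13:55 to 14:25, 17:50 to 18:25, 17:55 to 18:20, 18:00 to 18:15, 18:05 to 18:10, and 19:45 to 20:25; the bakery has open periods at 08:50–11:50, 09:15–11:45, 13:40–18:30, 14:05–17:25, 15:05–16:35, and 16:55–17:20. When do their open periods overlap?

A, merged: 13:25–14:30, 17:50–18:25, 19:45–20:25.
B, merged: 08:50–11:50, 13:40–18:30.
13:25–14:30 meets the second set on 13:40–14:30.
17:50–18:25 meets the second set on 17:50–18:25.
19:45–20:25: no overlap with the second set.

13:40–14:30, 17:50–18:25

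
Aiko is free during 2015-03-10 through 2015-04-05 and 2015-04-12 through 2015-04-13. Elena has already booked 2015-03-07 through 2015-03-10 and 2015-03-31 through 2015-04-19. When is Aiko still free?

2015-03-10 through 2015-04-05 \ B = 2015-03-11 through 2015-03-30.
2015-04-12 through 2015-04-13: entirely removed.

2015-03-11 through 2015-03-30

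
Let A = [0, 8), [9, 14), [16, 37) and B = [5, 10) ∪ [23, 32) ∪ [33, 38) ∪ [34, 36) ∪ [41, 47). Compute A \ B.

Merge the second list: [5, 10), [23, 32), [33, 38), [41, 47).
[0, 8) with B removed leaves [0, 5).
[9, 14) with B removed leaves [10, 14).
[16, 37) with B removed leaves [16, 23), [32, 33).

[0, 5) ∪ [10, 14) ∪ [16, 23) ∪ [32, 33)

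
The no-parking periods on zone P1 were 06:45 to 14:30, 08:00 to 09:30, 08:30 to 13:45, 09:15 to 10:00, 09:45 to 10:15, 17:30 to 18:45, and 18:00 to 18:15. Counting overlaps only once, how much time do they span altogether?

Merged: 06:45–14:30, 17:30–18:45.
Lengths: 7 h 45 min + 1 h 15 min = 9 h.

9 h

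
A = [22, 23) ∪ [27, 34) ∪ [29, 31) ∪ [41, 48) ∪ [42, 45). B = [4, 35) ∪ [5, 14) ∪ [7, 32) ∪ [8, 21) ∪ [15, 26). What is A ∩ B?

[22, 23) ∪ [27, 34)

Merge the first list: [22, 23), [27, 34), [41, 48).
Merge the second list: [4, 35).
[22, 23) ∩ B → [22, 23).
[27, 34) ∩ B → [27, 34).
[41, 48) meets no B interval.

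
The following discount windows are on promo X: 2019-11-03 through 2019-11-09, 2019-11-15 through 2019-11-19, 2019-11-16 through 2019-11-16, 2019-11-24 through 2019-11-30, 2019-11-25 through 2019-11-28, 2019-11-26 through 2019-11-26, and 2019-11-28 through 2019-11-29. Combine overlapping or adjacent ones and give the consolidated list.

2019-11-03 through 2019-11-09, 2019-11-15 through 2019-11-19, 2019-11-24 through 2019-11-30

2019-11-15 through 2019-11-19 is disjoint → start new block.
2019-11-16 through 2019-11-16 overlaps/touches 2019-11-15 through 2019-11-19 → extend to 2019-11-15 through 2019-11-19.
2019-11-24 through 2019-11-30 is disjoint → start new block.
2019-11-25 through 2019-11-28 overlaps/touches 2019-11-24 through 2019-11-30 → extend to 2019-11-24 through 2019-11-30.
2019-11-26 through 2019-11-26 overlaps/touches 2019-11-24 through 2019-11-30 → extend to 2019-11-24 through 2019-11-30.
2019-11-28 through 2019-11-29 overlaps/touches 2019-11-24 through 2019-11-30 → extend to 2019-11-24 through 2019-11-30.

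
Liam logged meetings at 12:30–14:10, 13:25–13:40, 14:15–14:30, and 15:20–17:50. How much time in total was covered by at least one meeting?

4 h 25 min

Merged: 12:30–14:10, 14:15–14:30, 15:20–17:50.
Lengths: 1 h 40 min + 15 min + 2 h 30 min = 4 h 25 min.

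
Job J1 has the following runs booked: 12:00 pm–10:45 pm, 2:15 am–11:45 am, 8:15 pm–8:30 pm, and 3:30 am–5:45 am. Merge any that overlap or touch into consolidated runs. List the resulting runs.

Sort by start: 2:15 am–11:45 am, 3:30 am–5:45 am, 12:00 pm–10:45 pm, 8:15 pm–8:30 pm.
3:30 am–5:45 am overlaps/touches 2:15 am–11:45 am → extend to 2:15 am–11:45 am.
12:00 pm–10:45 pm is disjoint → start new block.
8:15 pm–8:30 pm overlaps/touches 12:00 pm–10:45 pm → extend to 12:00 pm–10:45 pm.

2:15 am–11:45 am, 12:00 pm–10:45 pm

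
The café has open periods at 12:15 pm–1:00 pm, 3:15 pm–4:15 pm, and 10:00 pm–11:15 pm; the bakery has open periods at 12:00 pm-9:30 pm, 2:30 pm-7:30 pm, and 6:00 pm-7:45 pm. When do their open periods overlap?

Second set merges to 12:00 pm-9:30 pm.
12:15 pm-1:00 pm meets the second set on 12:15 pm-1:00 pm.
3:15 pm-4:15 pm meets the second set on 3:15 pm-4:15 pm.
10:00 pm-11:15 pm: no overlap with the second set.

12:15 pm-1:00 pm, 3:15 pm-4:15 pm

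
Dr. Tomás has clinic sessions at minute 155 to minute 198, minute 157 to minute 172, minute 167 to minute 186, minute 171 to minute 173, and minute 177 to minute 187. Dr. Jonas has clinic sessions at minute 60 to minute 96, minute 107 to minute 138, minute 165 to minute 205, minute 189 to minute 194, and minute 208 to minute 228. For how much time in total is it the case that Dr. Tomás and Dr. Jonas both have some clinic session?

33 minutes

A, merged: minute 155 to minute 198.
B, merged: minute 60 to minute 96, minute 107 to minute 138, minute 165 to minute 205, minute 208 to minute 228.
A ∩ B = minute 165 to minute 198.
Total: 33 minutes.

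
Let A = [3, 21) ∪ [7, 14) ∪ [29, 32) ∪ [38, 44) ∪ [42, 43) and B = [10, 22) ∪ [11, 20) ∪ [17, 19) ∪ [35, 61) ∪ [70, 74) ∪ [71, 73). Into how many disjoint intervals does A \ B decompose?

A, merged: [3, 21), [29, 32), [38, 44).
B, merged: [10, 22), [35, 61), [70, 74).
A \ B = [3, 10), [29, 32).
That is 2 disjoint pieces.

2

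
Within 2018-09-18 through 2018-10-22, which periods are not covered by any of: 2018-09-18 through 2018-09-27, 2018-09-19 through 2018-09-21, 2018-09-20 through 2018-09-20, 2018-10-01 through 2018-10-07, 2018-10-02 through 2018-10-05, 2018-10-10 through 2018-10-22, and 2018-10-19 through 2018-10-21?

Covered (merged): 2018-09-18 through 2018-09-27, 2018-10-01 through 2018-10-07, 2018-10-10 through 2018-10-22.
Complement within 2018-09-18 through 2018-10-22: 2018-09-28 through 2018-09-30, 2018-10-08 through 2018-10-09.

2018-09-28 through 2018-09-30, 2018-10-08 through 2018-10-09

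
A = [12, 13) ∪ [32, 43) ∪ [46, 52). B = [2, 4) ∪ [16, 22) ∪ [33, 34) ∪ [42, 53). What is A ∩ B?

[33, 34) ∪ [42, 43) ∪ [46, 52)

[12, 13): no overlap with the second set.
[32, 43) meets the second set on [33, 34), [42, 43).
[46, 52) meets the second set on [46, 52).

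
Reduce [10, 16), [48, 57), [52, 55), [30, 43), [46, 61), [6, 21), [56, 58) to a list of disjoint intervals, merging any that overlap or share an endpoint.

Sort by start: [6, 21), [10, 16), [30, 43), [46, 61), [48, 57), [52, 55), [56, 58).
[10, 16) overlaps/touches [6, 21) → extend to [6, 21).
[30, 43) is disjoint → start new block.
[46, 61) is disjoint → start new block.
[48, 57) overlaps/touches [46, 61) → extend to [46, 61).
[52, 55) overlaps/touches [46, 61) → extend to [46, 61).
[56, 58) overlaps/touches [46, 61) → extend to [46, 61).

[6, 21) ∪ [30, 43) ∪ [46, 61)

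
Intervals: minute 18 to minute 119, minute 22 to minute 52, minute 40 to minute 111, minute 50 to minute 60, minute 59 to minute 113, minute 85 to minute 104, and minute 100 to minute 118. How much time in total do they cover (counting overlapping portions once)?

Merged: minute 18 to minute 119.
Length: 101 minutes.

101 minutes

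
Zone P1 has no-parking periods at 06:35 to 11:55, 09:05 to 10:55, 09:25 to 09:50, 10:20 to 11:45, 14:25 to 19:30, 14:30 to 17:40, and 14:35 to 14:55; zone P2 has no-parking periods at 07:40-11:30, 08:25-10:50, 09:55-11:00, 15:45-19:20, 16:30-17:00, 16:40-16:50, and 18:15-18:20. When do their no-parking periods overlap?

Merge the first list: 06:35–11:55, 14:25–19:30.
Merge the second list: 07:40–11:30, 15:45–19:20.
06:35–11:55 overlaps B on 07:40–11:30.
14:25–19:30 overlaps B on 15:45–19:20.

07:40–11:30, 15:45–19:20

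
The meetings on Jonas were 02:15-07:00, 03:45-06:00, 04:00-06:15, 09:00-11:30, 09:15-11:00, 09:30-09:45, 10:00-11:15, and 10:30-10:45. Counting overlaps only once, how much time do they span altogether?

7 h 15 min

Merged: 02:15–07:00, 09:00–11:30.
Lengths: 4 h 45 min + 2 h 30 min = 7 h 15 min.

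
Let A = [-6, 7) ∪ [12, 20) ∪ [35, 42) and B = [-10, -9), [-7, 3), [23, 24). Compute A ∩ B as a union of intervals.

[-6, 7) meets the second set on [-6, 3).
[12, 20): no overlap with the second set.
[35, 42): no overlap with the second set.

[-6, 3)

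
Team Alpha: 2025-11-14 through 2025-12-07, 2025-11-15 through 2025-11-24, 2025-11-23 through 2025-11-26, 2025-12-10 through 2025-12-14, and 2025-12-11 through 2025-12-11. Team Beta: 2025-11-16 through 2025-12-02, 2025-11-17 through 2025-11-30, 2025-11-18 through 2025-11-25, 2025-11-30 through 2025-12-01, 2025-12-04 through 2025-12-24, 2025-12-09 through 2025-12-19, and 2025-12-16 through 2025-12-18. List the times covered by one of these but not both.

2025-11-14 through 2025-11-15, 2025-12-03 through 2025-12-03, 2025-12-08 through 2025-12-09, 2025-12-15 through 2025-12-24

A, merged: 2025-11-14 through 2025-12-07, 2025-12-10 through 2025-12-14.
B, merged: 2025-11-16 through 2025-12-02, 2025-12-04 through 2025-12-24.
A but not B: 2025-11-14 through 2025-11-15, 2025-12-03 through 2025-12-03.
B but not A: 2025-12-08 through 2025-12-09, 2025-12-15 through 2025-12-24.
Combining gives A △ B.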